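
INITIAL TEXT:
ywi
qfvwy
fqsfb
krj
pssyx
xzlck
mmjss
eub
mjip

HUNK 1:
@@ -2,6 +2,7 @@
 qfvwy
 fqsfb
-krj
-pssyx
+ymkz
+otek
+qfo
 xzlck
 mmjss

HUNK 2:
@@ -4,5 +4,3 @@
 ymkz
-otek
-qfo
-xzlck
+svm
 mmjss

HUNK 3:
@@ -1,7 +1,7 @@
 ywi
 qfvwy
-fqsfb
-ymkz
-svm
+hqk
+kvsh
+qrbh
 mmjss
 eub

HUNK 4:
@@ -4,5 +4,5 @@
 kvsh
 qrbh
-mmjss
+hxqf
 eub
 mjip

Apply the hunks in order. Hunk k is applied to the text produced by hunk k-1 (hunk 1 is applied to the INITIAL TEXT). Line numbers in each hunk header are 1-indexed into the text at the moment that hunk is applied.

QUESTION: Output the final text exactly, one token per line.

Answer: ywi
qfvwy
hqk
kvsh
qrbh
hxqf
eub
mjip

Derivation:
Hunk 1: at line 2 remove [krj,pssyx] add [ymkz,otek,qfo] -> 10 lines: ywi qfvwy fqsfb ymkz otek qfo xzlck mmjss eub mjip
Hunk 2: at line 4 remove [otek,qfo,xzlck] add [svm] -> 8 lines: ywi qfvwy fqsfb ymkz svm mmjss eub mjip
Hunk 3: at line 1 remove [fqsfb,ymkz,svm] add [hqk,kvsh,qrbh] -> 8 lines: ywi qfvwy hqk kvsh qrbh mmjss eub mjip
Hunk 4: at line 4 remove [mmjss] add [hxqf] -> 8 lines: ywi qfvwy hqk kvsh qrbh hxqf eub mjip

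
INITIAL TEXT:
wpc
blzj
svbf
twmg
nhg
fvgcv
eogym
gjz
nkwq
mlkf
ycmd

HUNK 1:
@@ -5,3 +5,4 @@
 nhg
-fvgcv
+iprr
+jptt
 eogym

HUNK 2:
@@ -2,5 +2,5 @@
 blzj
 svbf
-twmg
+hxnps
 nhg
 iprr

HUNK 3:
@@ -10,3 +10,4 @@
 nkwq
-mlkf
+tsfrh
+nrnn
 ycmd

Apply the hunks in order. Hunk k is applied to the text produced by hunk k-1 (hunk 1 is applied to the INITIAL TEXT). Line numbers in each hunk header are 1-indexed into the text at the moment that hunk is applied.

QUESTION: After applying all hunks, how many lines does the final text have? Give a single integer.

Answer: 13

Derivation:
Hunk 1: at line 5 remove [fvgcv] add [iprr,jptt] -> 12 lines: wpc blzj svbf twmg nhg iprr jptt eogym gjz nkwq mlkf ycmd
Hunk 2: at line 2 remove [twmg] add [hxnps] -> 12 lines: wpc blzj svbf hxnps nhg iprr jptt eogym gjz nkwq mlkf ycmd
Hunk 3: at line 10 remove [mlkf] add [tsfrh,nrnn] -> 13 lines: wpc blzj svbf hxnps nhg iprr jptt eogym gjz nkwq tsfrh nrnn ycmd
Final line count: 13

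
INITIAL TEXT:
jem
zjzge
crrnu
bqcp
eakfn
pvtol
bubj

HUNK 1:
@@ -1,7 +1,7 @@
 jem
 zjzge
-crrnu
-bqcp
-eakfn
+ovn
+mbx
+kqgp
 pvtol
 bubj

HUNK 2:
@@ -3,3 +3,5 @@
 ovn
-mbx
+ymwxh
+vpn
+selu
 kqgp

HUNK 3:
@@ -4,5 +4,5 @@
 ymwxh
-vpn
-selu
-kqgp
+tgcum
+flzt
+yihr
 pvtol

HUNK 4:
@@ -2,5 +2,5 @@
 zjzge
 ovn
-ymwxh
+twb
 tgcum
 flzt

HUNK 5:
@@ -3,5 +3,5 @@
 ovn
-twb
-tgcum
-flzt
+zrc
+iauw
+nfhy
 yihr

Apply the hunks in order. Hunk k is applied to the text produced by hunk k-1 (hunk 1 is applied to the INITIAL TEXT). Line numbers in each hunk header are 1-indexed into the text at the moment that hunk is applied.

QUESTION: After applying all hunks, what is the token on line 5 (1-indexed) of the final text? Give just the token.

Hunk 1: at line 1 remove [crrnu,bqcp,eakfn] add [ovn,mbx,kqgp] -> 7 lines: jem zjzge ovn mbx kqgp pvtol bubj
Hunk 2: at line 3 remove [mbx] add [ymwxh,vpn,selu] -> 9 lines: jem zjzge ovn ymwxh vpn selu kqgp pvtol bubj
Hunk 3: at line 4 remove [vpn,selu,kqgp] add [tgcum,flzt,yihr] -> 9 lines: jem zjzge ovn ymwxh tgcum flzt yihr pvtol bubj
Hunk 4: at line 2 remove [ymwxh] add [twb] -> 9 lines: jem zjzge ovn twb tgcum flzt yihr pvtol bubj
Hunk 5: at line 3 remove [twb,tgcum,flzt] add [zrc,iauw,nfhy] -> 9 lines: jem zjzge ovn zrc iauw nfhy yihr pvtol bubj
Final line 5: iauw

Answer: iauw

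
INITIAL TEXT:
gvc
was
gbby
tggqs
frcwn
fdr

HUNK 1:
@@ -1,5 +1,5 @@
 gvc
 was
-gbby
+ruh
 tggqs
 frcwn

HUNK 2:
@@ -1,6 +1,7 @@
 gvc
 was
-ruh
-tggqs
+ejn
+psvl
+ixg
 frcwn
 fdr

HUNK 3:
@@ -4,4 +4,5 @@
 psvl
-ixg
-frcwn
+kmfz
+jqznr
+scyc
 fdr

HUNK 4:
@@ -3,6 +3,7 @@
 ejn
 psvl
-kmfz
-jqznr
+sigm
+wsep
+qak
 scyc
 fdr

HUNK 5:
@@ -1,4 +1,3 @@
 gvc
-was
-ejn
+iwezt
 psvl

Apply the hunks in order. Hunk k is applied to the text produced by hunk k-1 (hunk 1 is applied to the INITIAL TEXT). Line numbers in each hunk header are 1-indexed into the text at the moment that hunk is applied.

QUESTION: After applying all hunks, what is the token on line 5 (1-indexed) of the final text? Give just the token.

Hunk 1: at line 1 remove [gbby] add [ruh] -> 6 lines: gvc was ruh tggqs frcwn fdr
Hunk 2: at line 1 remove [ruh,tggqs] add [ejn,psvl,ixg] -> 7 lines: gvc was ejn psvl ixg frcwn fdr
Hunk 3: at line 4 remove [ixg,frcwn] add [kmfz,jqznr,scyc] -> 8 lines: gvc was ejn psvl kmfz jqznr scyc fdr
Hunk 4: at line 3 remove [kmfz,jqznr] add [sigm,wsep,qak] -> 9 lines: gvc was ejn psvl sigm wsep qak scyc fdr
Hunk 5: at line 1 remove [was,ejn] add [iwezt] -> 8 lines: gvc iwezt psvl sigm wsep qak scyc fdr
Final line 5: wsep

Answer: wsep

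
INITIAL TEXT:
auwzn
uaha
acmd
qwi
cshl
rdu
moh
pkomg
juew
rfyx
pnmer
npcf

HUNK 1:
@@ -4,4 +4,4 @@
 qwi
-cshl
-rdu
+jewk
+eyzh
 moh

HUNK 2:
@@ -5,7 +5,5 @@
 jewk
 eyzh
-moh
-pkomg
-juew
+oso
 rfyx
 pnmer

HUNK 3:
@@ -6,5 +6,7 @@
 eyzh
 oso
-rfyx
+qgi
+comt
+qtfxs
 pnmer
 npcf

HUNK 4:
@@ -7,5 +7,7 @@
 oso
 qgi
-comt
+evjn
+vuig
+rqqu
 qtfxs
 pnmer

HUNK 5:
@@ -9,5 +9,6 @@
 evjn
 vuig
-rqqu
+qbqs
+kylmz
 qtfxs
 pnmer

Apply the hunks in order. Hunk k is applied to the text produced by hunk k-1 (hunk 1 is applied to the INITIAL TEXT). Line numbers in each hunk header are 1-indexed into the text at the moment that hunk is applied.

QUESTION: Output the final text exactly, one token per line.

Hunk 1: at line 4 remove [cshl,rdu] add [jewk,eyzh] -> 12 lines: auwzn uaha acmd qwi jewk eyzh moh pkomg juew rfyx pnmer npcf
Hunk 2: at line 5 remove [moh,pkomg,juew] add [oso] -> 10 lines: auwzn uaha acmd qwi jewk eyzh oso rfyx pnmer npcf
Hunk 3: at line 6 remove [rfyx] add [qgi,comt,qtfxs] -> 12 lines: auwzn uaha acmd qwi jewk eyzh oso qgi comt qtfxs pnmer npcf
Hunk 4: at line 7 remove [comt] add [evjn,vuig,rqqu] -> 14 lines: auwzn uaha acmd qwi jewk eyzh oso qgi evjn vuig rqqu qtfxs pnmer npcf
Hunk 5: at line 9 remove [rqqu] add [qbqs,kylmz] -> 15 lines: auwzn uaha acmd qwi jewk eyzh oso qgi evjn vuig qbqs kylmz qtfxs pnmer npcf

Answer: auwzn
uaha
acmd
qwi
jewk
eyzh
oso
qgi
evjn
vuig
qbqs
kylmz
qtfxs
pnmer
npcf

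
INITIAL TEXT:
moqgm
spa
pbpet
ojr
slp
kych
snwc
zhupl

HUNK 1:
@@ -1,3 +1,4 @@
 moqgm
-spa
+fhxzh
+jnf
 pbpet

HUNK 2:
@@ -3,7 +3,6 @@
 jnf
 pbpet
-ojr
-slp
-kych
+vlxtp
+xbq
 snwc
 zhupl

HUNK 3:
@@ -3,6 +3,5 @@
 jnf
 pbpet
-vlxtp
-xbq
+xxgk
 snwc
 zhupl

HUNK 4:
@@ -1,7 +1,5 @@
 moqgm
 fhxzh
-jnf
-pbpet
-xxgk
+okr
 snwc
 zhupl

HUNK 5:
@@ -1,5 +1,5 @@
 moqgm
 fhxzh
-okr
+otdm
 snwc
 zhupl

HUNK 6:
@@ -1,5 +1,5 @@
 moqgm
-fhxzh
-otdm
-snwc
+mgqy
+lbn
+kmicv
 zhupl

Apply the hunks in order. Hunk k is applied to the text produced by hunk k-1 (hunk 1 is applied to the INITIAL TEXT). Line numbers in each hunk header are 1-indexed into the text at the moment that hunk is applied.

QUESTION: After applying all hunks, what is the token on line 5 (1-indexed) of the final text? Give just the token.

Hunk 1: at line 1 remove [spa] add [fhxzh,jnf] -> 9 lines: moqgm fhxzh jnf pbpet ojr slp kych snwc zhupl
Hunk 2: at line 3 remove [ojr,slp,kych] add [vlxtp,xbq] -> 8 lines: moqgm fhxzh jnf pbpet vlxtp xbq snwc zhupl
Hunk 3: at line 3 remove [vlxtp,xbq] add [xxgk] -> 7 lines: moqgm fhxzh jnf pbpet xxgk snwc zhupl
Hunk 4: at line 1 remove [jnf,pbpet,xxgk] add [okr] -> 5 lines: moqgm fhxzh okr snwc zhupl
Hunk 5: at line 1 remove [okr] add [otdm] -> 5 lines: moqgm fhxzh otdm snwc zhupl
Hunk 6: at line 1 remove [fhxzh,otdm,snwc] add [mgqy,lbn,kmicv] -> 5 lines: moqgm mgqy lbn kmicv zhupl
Final line 5: zhupl

Answer: zhupl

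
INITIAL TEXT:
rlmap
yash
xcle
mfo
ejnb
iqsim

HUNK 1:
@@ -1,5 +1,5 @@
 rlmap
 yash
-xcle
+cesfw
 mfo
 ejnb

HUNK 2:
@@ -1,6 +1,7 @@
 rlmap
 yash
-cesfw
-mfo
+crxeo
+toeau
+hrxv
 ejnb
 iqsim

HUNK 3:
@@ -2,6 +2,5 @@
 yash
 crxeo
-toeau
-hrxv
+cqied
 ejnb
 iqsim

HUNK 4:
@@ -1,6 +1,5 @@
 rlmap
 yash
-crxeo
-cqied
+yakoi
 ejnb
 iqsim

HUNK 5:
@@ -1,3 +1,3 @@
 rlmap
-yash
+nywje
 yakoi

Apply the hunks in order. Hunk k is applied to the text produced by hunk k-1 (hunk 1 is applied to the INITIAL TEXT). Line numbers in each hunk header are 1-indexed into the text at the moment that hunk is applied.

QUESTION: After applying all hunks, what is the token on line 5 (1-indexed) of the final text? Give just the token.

Hunk 1: at line 1 remove [xcle] add [cesfw] -> 6 lines: rlmap yash cesfw mfo ejnb iqsim
Hunk 2: at line 1 remove [cesfw,mfo] add [crxeo,toeau,hrxv] -> 7 lines: rlmap yash crxeo toeau hrxv ejnb iqsim
Hunk 3: at line 2 remove [toeau,hrxv] add [cqied] -> 6 lines: rlmap yash crxeo cqied ejnb iqsim
Hunk 4: at line 1 remove [crxeo,cqied] add [yakoi] -> 5 lines: rlmap yash yakoi ejnb iqsim
Hunk 5: at line 1 remove [yash] add [nywje] -> 5 lines: rlmap nywje yakoi ejnb iqsim
Final line 5: iqsim

Answer: iqsim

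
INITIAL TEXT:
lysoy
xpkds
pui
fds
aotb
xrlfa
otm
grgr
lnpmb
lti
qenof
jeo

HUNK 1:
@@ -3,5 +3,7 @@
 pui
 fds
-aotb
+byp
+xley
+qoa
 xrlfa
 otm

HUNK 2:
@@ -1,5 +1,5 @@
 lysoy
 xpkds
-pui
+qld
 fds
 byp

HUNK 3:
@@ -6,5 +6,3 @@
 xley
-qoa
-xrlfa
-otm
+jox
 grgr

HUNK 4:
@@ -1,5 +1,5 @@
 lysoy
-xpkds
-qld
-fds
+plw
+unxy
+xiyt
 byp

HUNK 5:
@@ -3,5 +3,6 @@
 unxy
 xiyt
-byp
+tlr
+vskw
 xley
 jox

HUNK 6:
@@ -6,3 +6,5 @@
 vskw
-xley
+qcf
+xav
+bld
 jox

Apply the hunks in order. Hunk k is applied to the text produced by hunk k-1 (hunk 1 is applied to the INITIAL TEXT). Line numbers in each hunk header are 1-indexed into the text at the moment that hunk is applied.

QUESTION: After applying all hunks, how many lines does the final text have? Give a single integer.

Answer: 15

Derivation:
Hunk 1: at line 3 remove [aotb] add [byp,xley,qoa] -> 14 lines: lysoy xpkds pui fds byp xley qoa xrlfa otm grgr lnpmb lti qenof jeo
Hunk 2: at line 1 remove [pui] add [qld] -> 14 lines: lysoy xpkds qld fds byp xley qoa xrlfa otm grgr lnpmb lti qenof jeo
Hunk 3: at line 6 remove [qoa,xrlfa,otm] add [jox] -> 12 lines: lysoy xpkds qld fds byp xley jox grgr lnpmb lti qenof jeo
Hunk 4: at line 1 remove [xpkds,qld,fds] add [plw,unxy,xiyt] -> 12 lines: lysoy plw unxy xiyt byp xley jox grgr lnpmb lti qenof jeo
Hunk 5: at line 3 remove [byp] add [tlr,vskw] -> 13 lines: lysoy plw unxy xiyt tlr vskw xley jox grgr lnpmb lti qenof jeo
Hunk 6: at line 6 remove [xley] add [qcf,xav,bld] -> 15 lines: lysoy plw unxy xiyt tlr vskw qcf xav bld jox grgr lnpmb lti qenof jeo
Final line count: 15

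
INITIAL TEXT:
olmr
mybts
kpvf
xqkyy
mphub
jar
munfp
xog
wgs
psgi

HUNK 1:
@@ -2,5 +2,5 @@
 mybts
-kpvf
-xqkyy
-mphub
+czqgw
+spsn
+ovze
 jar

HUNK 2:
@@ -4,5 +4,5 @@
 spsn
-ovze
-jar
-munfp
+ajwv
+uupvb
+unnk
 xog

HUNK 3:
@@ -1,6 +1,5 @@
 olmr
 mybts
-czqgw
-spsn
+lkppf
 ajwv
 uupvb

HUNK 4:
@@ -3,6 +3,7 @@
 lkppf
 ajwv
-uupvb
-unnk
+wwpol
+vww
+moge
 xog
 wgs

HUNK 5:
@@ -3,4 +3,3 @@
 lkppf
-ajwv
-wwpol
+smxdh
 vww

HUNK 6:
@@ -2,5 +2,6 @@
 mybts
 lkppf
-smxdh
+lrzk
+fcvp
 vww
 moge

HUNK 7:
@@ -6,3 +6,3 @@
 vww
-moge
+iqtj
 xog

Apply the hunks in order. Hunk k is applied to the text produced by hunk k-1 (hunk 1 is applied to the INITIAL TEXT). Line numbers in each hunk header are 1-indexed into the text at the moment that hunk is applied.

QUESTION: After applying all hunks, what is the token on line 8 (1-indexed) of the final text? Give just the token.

Hunk 1: at line 2 remove [kpvf,xqkyy,mphub] add [czqgw,spsn,ovze] -> 10 lines: olmr mybts czqgw spsn ovze jar munfp xog wgs psgi
Hunk 2: at line 4 remove [ovze,jar,munfp] add [ajwv,uupvb,unnk] -> 10 lines: olmr mybts czqgw spsn ajwv uupvb unnk xog wgs psgi
Hunk 3: at line 1 remove [czqgw,spsn] add [lkppf] -> 9 lines: olmr mybts lkppf ajwv uupvb unnk xog wgs psgi
Hunk 4: at line 3 remove [uupvb,unnk] add [wwpol,vww,moge] -> 10 lines: olmr mybts lkppf ajwv wwpol vww moge xog wgs psgi
Hunk 5: at line 3 remove [ajwv,wwpol] add [smxdh] -> 9 lines: olmr mybts lkppf smxdh vww moge xog wgs psgi
Hunk 6: at line 2 remove [smxdh] add [lrzk,fcvp] -> 10 lines: olmr mybts lkppf lrzk fcvp vww moge xog wgs psgi
Hunk 7: at line 6 remove [moge] add [iqtj] -> 10 lines: olmr mybts lkppf lrzk fcvp vww iqtj xog wgs psgi
Final line 8: xog

Answer: xog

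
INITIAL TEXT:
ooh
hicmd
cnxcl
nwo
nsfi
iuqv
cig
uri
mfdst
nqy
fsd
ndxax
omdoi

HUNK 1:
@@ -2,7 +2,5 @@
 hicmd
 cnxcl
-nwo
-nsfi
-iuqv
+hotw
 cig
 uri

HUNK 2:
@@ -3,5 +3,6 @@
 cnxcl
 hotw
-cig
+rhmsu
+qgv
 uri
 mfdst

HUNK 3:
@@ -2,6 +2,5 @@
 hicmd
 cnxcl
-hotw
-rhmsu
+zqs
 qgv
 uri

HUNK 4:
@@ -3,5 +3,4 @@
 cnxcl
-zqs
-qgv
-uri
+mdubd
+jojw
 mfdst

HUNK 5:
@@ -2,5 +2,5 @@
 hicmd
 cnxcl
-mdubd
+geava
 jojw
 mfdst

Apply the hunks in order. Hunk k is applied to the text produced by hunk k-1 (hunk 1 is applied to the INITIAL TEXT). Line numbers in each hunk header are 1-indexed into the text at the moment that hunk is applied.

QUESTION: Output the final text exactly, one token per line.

Answer: ooh
hicmd
cnxcl
geava
jojw
mfdst
nqy
fsd
ndxax
omdoi

Derivation:
Hunk 1: at line 2 remove [nwo,nsfi,iuqv] add [hotw] -> 11 lines: ooh hicmd cnxcl hotw cig uri mfdst nqy fsd ndxax omdoi
Hunk 2: at line 3 remove [cig] add [rhmsu,qgv] -> 12 lines: ooh hicmd cnxcl hotw rhmsu qgv uri mfdst nqy fsd ndxax omdoi
Hunk 3: at line 2 remove [hotw,rhmsu] add [zqs] -> 11 lines: ooh hicmd cnxcl zqs qgv uri mfdst nqy fsd ndxax omdoi
Hunk 4: at line 3 remove [zqs,qgv,uri] add [mdubd,jojw] -> 10 lines: ooh hicmd cnxcl mdubd jojw mfdst nqy fsd ndxax omdoi
Hunk 5: at line 2 remove [mdubd] add [geava] -> 10 lines: ooh hicmd cnxcl geava jojw mfdst nqy fsd ndxax omdoi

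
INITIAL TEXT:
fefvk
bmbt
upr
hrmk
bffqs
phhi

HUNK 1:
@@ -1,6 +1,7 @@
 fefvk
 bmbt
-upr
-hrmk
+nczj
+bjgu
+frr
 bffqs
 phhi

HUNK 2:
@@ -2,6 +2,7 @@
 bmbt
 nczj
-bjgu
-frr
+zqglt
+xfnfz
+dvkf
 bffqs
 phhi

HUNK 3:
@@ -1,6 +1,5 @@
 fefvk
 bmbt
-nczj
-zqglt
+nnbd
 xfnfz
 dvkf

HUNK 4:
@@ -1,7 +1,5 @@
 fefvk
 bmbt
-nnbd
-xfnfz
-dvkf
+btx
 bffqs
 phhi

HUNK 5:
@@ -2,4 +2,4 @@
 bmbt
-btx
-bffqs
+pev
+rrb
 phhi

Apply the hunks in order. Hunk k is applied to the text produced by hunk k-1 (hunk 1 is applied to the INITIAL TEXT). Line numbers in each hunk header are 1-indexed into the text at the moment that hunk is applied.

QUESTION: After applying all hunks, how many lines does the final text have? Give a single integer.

Hunk 1: at line 1 remove [upr,hrmk] add [nczj,bjgu,frr] -> 7 lines: fefvk bmbt nczj bjgu frr bffqs phhi
Hunk 2: at line 2 remove [bjgu,frr] add [zqglt,xfnfz,dvkf] -> 8 lines: fefvk bmbt nczj zqglt xfnfz dvkf bffqs phhi
Hunk 3: at line 1 remove [nczj,zqglt] add [nnbd] -> 7 lines: fefvk bmbt nnbd xfnfz dvkf bffqs phhi
Hunk 4: at line 1 remove [nnbd,xfnfz,dvkf] add [btx] -> 5 lines: fefvk bmbt btx bffqs phhi
Hunk 5: at line 2 remove [btx,bffqs] add [pev,rrb] -> 5 lines: fefvk bmbt pev rrb phhi
Final line count: 5

Answer: 5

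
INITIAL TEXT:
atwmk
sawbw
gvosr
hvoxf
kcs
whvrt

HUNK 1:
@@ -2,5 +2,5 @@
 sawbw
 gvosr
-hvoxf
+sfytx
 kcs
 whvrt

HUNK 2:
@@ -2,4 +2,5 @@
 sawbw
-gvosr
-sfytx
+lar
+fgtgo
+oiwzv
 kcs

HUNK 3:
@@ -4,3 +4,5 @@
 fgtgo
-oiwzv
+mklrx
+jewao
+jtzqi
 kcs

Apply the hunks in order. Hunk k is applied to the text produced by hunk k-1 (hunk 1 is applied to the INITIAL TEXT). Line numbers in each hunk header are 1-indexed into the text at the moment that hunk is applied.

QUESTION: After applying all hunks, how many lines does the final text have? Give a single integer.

Answer: 9

Derivation:
Hunk 1: at line 2 remove [hvoxf] add [sfytx] -> 6 lines: atwmk sawbw gvosr sfytx kcs whvrt
Hunk 2: at line 2 remove [gvosr,sfytx] add [lar,fgtgo,oiwzv] -> 7 lines: atwmk sawbw lar fgtgo oiwzv kcs whvrt
Hunk 3: at line 4 remove [oiwzv] add [mklrx,jewao,jtzqi] -> 9 lines: atwmk sawbw lar fgtgo mklrx jewao jtzqi kcs whvrt
Final line count: 9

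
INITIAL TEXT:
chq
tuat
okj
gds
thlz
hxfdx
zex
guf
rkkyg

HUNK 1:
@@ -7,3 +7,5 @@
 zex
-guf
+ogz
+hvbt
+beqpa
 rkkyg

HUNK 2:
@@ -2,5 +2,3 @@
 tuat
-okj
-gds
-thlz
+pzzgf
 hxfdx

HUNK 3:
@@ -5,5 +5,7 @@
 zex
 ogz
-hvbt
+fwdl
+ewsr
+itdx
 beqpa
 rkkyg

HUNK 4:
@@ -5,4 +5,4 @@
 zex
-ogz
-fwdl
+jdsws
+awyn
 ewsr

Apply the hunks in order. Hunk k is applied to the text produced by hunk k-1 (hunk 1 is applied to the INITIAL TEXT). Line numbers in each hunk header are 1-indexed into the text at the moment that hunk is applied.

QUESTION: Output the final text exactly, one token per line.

Hunk 1: at line 7 remove [guf] add [ogz,hvbt,beqpa] -> 11 lines: chq tuat okj gds thlz hxfdx zex ogz hvbt beqpa rkkyg
Hunk 2: at line 2 remove [okj,gds,thlz] add [pzzgf] -> 9 lines: chq tuat pzzgf hxfdx zex ogz hvbt beqpa rkkyg
Hunk 3: at line 5 remove [hvbt] add [fwdl,ewsr,itdx] -> 11 lines: chq tuat pzzgf hxfdx zex ogz fwdl ewsr itdx beqpa rkkyg
Hunk 4: at line 5 remove [ogz,fwdl] add [jdsws,awyn] -> 11 lines: chq tuat pzzgf hxfdx zex jdsws awyn ewsr itdx beqpa rkkyg

Answer: chq
tuat
pzzgf
hxfdx
zex
jdsws
awyn
ewsr
itdx
beqpa
rkkyg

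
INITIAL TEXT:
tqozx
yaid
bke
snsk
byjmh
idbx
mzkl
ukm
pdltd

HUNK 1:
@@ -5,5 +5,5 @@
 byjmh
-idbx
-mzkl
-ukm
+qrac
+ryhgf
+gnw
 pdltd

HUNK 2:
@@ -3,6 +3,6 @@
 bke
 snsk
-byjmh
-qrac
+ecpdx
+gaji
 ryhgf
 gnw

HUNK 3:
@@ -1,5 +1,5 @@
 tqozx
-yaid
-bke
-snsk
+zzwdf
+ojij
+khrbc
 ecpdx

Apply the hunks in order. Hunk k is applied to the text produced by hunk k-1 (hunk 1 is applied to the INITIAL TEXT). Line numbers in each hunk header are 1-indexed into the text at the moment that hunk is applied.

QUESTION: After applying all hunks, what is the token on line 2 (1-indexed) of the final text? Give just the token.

Answer: zzwdf

Derivation:
Hunk 1: at line 5 remove [idbx,mzkl,ukm] add [qrac,ryhgf,gnw] -> 9 lines: tqozx yaid bke snsk byjmh qrac ryhgf gnw pdltd
Hunk 2: at line 3 remove [byjmh,qrac] add [ecpdx,gaji] -> 9 lines: tqozx yaid bke snsk ecpdx gaji ryhgf gnw pdltd
Hunk 3: at line 1 remove [yaid,bke,snsk] add [zzwdf,ojij,khrbc] -> 9 lines: tqozx zzwdf ojij khrbc ecpdx gaji ryhgf gnw pdltd
Final line 2: zzwdf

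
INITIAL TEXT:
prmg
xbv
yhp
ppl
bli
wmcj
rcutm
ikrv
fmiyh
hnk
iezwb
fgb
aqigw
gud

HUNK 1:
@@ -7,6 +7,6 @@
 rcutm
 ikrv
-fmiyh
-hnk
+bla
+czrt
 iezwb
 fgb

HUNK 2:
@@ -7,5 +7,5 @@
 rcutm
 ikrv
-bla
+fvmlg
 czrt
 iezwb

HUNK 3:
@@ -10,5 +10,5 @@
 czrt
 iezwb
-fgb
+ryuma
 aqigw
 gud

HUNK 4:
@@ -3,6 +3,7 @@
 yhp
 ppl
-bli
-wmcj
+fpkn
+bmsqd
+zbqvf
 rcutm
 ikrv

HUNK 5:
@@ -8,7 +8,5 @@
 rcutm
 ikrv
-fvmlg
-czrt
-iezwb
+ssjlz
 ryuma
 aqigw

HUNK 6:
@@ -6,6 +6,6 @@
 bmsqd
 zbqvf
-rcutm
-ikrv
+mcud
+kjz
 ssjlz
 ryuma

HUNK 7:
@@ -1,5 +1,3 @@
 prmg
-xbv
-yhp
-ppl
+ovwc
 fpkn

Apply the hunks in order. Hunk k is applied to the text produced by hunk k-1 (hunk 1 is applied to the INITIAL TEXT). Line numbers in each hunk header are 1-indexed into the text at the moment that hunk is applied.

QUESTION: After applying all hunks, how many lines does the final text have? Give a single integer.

Hunk 1: at line 7 remove [fmiyh,hnk] add [bla,czrt] -> 14 lines: prmg xbv yhp ppl bli wmcj rcutm ikrv bla czrt iezwb fgb aqigw gud
Hunk 2: at line 7 remove [bla] add [fvmlg] -> 14 lines: prmg xbv yhp ppl bli wmcj rcutm ikrv fvmlg czrt iezwb fgb aqigw gud
Hunk 3: at line 10 remove [fgb] add [ryuma] -> 14 lines: prmg xbv yhp ppl bli wmcj rcutm ikrv fvmlg czrt iezwb ryuma aqigw gud
Hunk 4: at line 3 remove [bli,wmcj] add [fpkn,bmsqd,zbqvf] -> 15 lines: prmg xbv yhp ppl fpkn bmsqd zbqvf rcutm ikrv fvmlg czrt iezwb ryuma aqigw gud
Hunk 5: at line 8 remove [fvmlg,czrt,iezwb] add [ssjlz] -> 13 lines: prmg xbv yhp ppl fpkn bmsqd zbqvf rcutm ikrv ssjlz ryuma aqigw gud
Hunk 6: at line 6 remove [rcutm,ikrv] add [mcud,kjz] -> 13 lines: prmg xbv yhp ppl fpkn bmsqd zbqvf mcud kjz ssjlz ryuma aqigw gud
Hunk 7: at line 1 remove [xbv,yhp,ppl] add [ovwc] -> 11 lines: prmg ovwc fpkn bmsqd zbqvf mcud kjz ssjlz ryuma aqigw gud
Final line count: 11

Answer: 11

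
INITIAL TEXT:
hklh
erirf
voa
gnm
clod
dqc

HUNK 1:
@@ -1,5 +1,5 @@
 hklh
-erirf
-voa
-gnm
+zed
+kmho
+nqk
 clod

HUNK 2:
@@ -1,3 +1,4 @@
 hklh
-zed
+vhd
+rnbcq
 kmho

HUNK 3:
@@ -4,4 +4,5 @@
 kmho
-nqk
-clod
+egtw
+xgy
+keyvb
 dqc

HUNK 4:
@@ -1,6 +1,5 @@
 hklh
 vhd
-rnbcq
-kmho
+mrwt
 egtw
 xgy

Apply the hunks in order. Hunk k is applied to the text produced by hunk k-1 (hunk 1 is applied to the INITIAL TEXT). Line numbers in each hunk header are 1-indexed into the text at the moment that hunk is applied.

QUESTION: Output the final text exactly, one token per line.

Answer: hklh
vhd
mrwt
egtw
xgy
keyvb
dqc

Derivation:
Hunk 1: at line 1 remove [erirf,voa,gnm] add [zed,kmho,nqk] -> 6 lines: hklh zed kmho nqk clod dqc
Hunk 2: at line 1 remove [zed] add [vhd,rnbcq] -> 7 lines: hklh vhd rnbcq kmho nqk clod dqc
Hunk 3: at line 4 remove [nqk,clod] add [egtw,xgy,keyvb] -> 8 lines: hklh vhd rnbcq kmho egtw xgy keyvb dqc
Hunk 4: at line 1 remove [rnbcq,kmho] add [mrwt] -> 7 lines: hklh vhd mrwt egtw xgy keyvb dqc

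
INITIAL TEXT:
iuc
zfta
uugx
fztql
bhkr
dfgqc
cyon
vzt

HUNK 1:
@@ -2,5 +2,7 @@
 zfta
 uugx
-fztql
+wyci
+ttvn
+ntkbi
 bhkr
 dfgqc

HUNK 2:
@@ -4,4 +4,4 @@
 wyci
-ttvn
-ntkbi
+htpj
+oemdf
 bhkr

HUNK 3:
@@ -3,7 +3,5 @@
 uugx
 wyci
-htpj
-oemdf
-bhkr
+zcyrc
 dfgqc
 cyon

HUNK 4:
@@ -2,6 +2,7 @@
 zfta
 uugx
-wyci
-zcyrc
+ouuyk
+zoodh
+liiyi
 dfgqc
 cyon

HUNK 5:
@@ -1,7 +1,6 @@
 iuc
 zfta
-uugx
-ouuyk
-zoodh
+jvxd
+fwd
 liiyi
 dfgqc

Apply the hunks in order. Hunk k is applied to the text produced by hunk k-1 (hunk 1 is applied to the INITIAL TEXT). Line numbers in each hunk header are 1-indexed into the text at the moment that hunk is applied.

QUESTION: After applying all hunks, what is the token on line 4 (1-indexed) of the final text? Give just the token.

Hunk 1: at line 2 remove [fztql] add [wyci,ttvn,ntkbi] -> 10 lines: iuc zfta uugx wyci ttvn ntkbi bhkr dfgqc cyon vzt
Hunk 2: at line 4 remove [ttvn,ntkbi] add [htpj,oemdf] -> 10 lines: iuc zfta uugx wyci htpj oemdf bhkr dfgqc cyon vzt
Hunk 3: at line 3 remove [htpj,oemdf,bhkr] add [zcyrc] -> 8 lines: iuc zfta uugx wyci zcyrc dfgqc cyon vzt
Hunk 4: at line 2 remove [wyci,zcyrc] add [ouuyk,zoodh,liiyi] -> 9 lines: iuc zfta uugx ouuyk zoodh liiyi dfgqc cyon vzt
Hunk 5: at line 1 remove [uugx,ouuyk,zoodh] add [jvxd,fwd] -> 8 lines: iuc zfta jvxd fwd liiyi dfgqc cyon vzt
Final line 4: fwd

Answer: fwd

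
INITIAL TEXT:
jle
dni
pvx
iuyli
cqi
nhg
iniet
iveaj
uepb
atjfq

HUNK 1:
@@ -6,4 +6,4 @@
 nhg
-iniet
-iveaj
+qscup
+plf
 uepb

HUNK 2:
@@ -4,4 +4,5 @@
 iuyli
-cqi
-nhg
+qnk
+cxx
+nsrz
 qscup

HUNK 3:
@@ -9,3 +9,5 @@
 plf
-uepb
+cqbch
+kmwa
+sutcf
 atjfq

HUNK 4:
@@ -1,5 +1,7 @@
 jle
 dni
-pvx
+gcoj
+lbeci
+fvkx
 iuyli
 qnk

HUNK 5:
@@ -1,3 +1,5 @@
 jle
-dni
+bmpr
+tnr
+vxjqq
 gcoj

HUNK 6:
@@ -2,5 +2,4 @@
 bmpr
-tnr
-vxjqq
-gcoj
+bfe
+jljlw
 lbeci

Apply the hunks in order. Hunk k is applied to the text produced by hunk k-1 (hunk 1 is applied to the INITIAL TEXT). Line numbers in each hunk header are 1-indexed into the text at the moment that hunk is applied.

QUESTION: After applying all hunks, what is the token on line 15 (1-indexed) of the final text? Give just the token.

Hunk 1: at line 6 remove [iniet,iveaj] add [qscup,plf] -> 10 lines: jle dni pvx iuyli cqi nhg qscup plf uepb atjfq
Hunk 2: at line 4 remove [cqi,nhg] add [qnk,cxx,nsrz] -> 11 lines: jle dni pvx iuyli qnk cxx nsrz qscup plf uepb atjfq
Hunk 3: at line 9 remove [uepb] add [cqbch,kmwa,sutcf] -> 13 lines: jle dni pvx iuyli qnk cxx nsrz qscup plf cqbch kmwa sutcf atjfq
Hunk 4: at line 1 remove [pvx] add [gcoj,lbeci,fvkx] -> 15 lines: jle dni gcoj lbeci fvkx iuyli qnk cxx nsrz qscup plf cqbch kmwa sutcf atjfq
Hunk 5: at line 1 remove [dni] add [bmpr,tnr,vxjqq] -> 17 lines: jle bmpr tnr vxjqq gcoj lbeci fvkx iuyli qnk cxx nsrz qscup plf cqbch kmwa sutcf atjfq
Hunk 6: at line 2 remove [tnr,vxjqq,gcoj] add [bfe,jljlw] -> 16 lines: jle bmpr bfe jljlw lbeci fvkx iuyli qnk cxx nsrz qscup plf cqbch kmwa sutcf atjfq
Final line 15: sutcf

Answer: sutcf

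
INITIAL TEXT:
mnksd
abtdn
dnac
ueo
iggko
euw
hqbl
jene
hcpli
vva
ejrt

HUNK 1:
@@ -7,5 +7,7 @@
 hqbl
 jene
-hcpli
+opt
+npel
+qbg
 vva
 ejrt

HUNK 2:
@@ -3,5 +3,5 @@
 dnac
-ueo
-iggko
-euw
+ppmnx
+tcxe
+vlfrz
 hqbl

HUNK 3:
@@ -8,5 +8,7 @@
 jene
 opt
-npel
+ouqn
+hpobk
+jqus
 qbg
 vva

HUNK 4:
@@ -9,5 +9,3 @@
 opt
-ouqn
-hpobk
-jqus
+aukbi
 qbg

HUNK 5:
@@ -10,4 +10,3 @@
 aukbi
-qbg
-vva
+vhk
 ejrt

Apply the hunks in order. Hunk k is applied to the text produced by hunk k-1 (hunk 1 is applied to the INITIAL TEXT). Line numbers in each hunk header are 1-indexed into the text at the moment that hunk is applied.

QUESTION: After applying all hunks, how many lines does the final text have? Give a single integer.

Hunk 1: at line 7 remove [hcpli] add [opt,npel,qbg] -> 13 lines: mnksd abtdn dnac ueo iggko euw hqbl jene opt npel qbg vva ejrt
Hunk 2: at line 3 remove [ueo,iggko,euw] add [ppmnx,tcxe,vlfrz] -> 13 lines: mnksd abtdn dnac ppmnx tcxe vlfrz hqbl jene opt npel qbg vva ejrt
Hunk 3: at line 8 remove [npel] add [ouqn,hpobk,jqus] -> 15 lines: mnksd abtdn dnac ppmnx tcxe vlfrz hqbl jene opt ouqn hpobk jqus qbg vva ejrt
Hunk 4: at line 9 remove [ouqn,hpobk,jqus] add [aukbi] -> 13 lines: mnksd abtdn dnac ppmnx tcxe vlfrz hqbl jene opt aukbi qbg vva ejrt
Hunk 5: at line 10 remove [qbg,vva] add [vhk] -> 12 lines: mnksd abtdn dnac ppmnx tcxe vlfrz hqbl jene opt aukbi vhk ejrt
Final line count: 12

Answer: 12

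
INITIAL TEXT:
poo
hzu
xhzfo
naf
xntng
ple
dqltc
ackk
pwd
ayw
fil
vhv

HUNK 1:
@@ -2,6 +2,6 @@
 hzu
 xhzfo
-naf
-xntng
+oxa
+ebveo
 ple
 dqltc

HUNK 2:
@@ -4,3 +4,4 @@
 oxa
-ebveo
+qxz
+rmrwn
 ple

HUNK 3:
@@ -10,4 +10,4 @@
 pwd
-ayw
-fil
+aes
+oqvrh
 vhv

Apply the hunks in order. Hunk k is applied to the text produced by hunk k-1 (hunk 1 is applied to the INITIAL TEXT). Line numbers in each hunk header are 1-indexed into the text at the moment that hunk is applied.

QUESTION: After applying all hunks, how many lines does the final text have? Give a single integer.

Hunk 1: at line 2 remove [naf,xntng] add [oxa,ebveo] -> 12 lines: poo hzu xhzfo oxa ebveo ple dqltc ackk pwd ayw fil vhv
Hunk 2: at line 4 remove [ebveo] add [qxz,rmrwn] -> 13 lines: poo hzu xhzfo oxa qxz rmrwn ple dqltc ackk pwd ayw fil vhv
Hunk 3: at line 10 remove [ayw,fil] add [aes,oqvrh] -> 13 lines: poo hzu xhzfo oxa qxz rmrwn ple dqltc ackk pwd aes oqvrh vhv
Final line count: 13

Answer: 13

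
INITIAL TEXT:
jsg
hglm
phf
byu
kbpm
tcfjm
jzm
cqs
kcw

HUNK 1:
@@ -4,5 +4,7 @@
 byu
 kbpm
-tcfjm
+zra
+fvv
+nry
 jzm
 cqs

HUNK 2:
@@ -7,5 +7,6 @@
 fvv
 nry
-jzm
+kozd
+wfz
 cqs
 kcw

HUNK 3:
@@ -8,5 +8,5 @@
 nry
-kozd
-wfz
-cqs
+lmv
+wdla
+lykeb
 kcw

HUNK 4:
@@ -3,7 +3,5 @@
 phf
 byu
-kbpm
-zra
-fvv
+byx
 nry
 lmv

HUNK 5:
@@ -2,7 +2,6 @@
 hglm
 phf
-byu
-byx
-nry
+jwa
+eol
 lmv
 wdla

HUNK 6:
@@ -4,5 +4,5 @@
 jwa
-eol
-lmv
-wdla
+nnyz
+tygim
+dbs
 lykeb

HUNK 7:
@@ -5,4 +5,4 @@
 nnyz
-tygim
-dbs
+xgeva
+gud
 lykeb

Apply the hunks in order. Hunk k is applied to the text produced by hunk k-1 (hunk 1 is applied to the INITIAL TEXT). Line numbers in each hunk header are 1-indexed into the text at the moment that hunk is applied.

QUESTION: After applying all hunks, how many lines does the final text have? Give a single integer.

Answer: 9

Derivation:
Hunk 1: at line 4 remove [tcfjm] add [zra,fvv,nry] -> 11 lines: jsg hglm phf byu kbpm zra fvv nry jzm cqs kcw
Hunk 2: at line 7 remove [jzm] add [kozd,wfz] -> 12 lines: jsg hglm phf byu kbpm zra fvv nry kozd wfz cqs kcw
Hunk 3: at line 8 remove [kozd,wfz,cqs] add [lmv,wdla,lykeb] -> 12 lines: jsg hglm phf byu kbpm zra fvv nry lmv wdla lykeb kcw
Hunk 4: at line 3 remove [kbpm,zra,fvv] add [byx] -> 10 lines: jsg hglm phf byu byx nry lmv wdla lykeb kcw
Hunk 5: at line 2 remove [byu,byx,nry] add [jwa,eol] -> 9 lines: jsg hglm phf jwa eol lmv wdla lykeb kcw
Hunk 6: at line 4 remove [eol,lmv,wdla] add [nnyz,tygim,dbs] -> 9 lines: jsg hglm phf jwa nnyz tygim dbs lykeb kcw
Hunk 7: at line 5 remove [tygim,dbs] add [xgeva,gud] -> 9 lines: jsg hglm phf jwa nnyz xgeva gud lykeb kcw
Final line count: 9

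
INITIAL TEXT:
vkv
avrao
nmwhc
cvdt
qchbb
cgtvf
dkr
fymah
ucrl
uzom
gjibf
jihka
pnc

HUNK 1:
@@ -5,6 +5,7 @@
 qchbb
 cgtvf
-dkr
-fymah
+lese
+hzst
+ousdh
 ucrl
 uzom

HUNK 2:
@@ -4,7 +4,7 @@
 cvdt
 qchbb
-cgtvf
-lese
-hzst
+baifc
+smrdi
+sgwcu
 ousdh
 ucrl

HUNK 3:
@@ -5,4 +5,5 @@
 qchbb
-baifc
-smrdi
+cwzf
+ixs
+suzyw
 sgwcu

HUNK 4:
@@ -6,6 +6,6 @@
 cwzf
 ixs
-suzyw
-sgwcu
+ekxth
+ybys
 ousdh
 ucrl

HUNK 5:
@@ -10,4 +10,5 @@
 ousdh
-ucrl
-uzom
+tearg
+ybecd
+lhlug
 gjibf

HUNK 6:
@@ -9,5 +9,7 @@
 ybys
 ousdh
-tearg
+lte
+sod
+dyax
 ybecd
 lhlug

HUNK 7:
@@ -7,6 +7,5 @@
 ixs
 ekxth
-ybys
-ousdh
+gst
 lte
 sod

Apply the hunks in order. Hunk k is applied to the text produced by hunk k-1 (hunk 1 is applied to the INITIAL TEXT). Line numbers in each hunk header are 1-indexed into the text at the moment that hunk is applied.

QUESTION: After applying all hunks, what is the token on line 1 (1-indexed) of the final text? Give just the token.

Answer: vkv

Derivation:
Hunk 1: at line 5 remove [dkr,fymah] add [lese,hzst,ousdh] -> 14 lines: vkv avrao nmwhc cvdt qchbb cgtvf lese hzst ousdh ucrl uzom gjibf jihka pnc
Hunk 2: at line 4 remove [cgtvf,lese,hzst] add [baifc,smrdi,sgwcu] -> 14 lines: vkv avrao nmwhc cvdt qchbb baifc smrdi sgwcu ousdh ucrl uzom gjibf jihka pnc
Hunk 3: at line 5 remove [baifc,smrdi] add [cwzf,ixs,suzyw] -> 15 lines: vkv avrao nmwhc cvdt qchbb cwzf ixs suzyw sgwcu ousdh ucrl uzom gjibf jihka pnc
Hunk 4: at line 6 remove [suzyw,sgwcu] add [ekxth,ybys] -> 15 lines: vkv avrao nmwhc cvdt qchbb cwzf ixs ekxth ybys ousdh ucrl uzom gjibf jihka pnc
Hunk 5: at line 10 remove [ucrl,uzom] add [tearg,ybecd,lhlug] -> 16 lines: vkv avrao nmwhc cvdt qchbb cwzf ixs ekxth ybys ousdh tearg ybecd lhlug gjibf jihka pnc
Hunk 6: at line 9 remove [tearg] add [lte,sod,dyax] -> 18 lines: vkv avrao nmwhc cvdt qchbb cwzf ixs ekxth ybys ousdh lte sod dyax ybecd lhlug gjibf jihka pnc
Hunk 7: at line 7 remove [ybys,ousdh] add [gst] -> 17 lines: vkv avrao nmwhc cvdt qchbb cwzf ixs ekxth gst lte sod dyax ybecd lhlug gjibf jihka pnc
Final line 1: vkv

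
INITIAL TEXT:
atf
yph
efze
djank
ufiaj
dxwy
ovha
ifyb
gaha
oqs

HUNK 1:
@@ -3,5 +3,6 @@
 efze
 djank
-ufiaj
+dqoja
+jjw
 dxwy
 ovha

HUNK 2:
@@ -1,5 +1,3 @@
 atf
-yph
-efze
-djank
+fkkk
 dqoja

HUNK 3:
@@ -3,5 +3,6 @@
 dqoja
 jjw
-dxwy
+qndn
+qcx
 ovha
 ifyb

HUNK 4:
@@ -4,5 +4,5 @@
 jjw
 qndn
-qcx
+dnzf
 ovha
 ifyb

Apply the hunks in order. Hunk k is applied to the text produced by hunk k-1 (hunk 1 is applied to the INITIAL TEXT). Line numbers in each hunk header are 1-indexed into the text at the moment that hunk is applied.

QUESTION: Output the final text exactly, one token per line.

Hunk 1: at line 3 remove [ufiaj] add [dqoja,jjw] -> 11 lines: atf yph efze djank dqoja jjw dxwy ovha ifyb gaha oqs
Hunk 2: at line 1 remove [yph,efze,djank] add [fkkk] -> 9 lines: atf fkkk dqoja jjw dxwy ovha ifyb gaha oqs
Hunk 3: at line 3 remove [dxwy] add [qndn,qcx] -> 10 lines: atf fkkk dqoja jjw qndn qcx ovha ifyb gaha oqs
Hunk 4: at line 4 remove [qcx] add [dnzf] -> 10 lines: atf fkkk dqoja jjw qndn dnzf ovha ifyb gaha oqs

Answer: atf
fkkk
dqoja
jjw
qndn
dnzf
ovha
ifyb
gaha
oqs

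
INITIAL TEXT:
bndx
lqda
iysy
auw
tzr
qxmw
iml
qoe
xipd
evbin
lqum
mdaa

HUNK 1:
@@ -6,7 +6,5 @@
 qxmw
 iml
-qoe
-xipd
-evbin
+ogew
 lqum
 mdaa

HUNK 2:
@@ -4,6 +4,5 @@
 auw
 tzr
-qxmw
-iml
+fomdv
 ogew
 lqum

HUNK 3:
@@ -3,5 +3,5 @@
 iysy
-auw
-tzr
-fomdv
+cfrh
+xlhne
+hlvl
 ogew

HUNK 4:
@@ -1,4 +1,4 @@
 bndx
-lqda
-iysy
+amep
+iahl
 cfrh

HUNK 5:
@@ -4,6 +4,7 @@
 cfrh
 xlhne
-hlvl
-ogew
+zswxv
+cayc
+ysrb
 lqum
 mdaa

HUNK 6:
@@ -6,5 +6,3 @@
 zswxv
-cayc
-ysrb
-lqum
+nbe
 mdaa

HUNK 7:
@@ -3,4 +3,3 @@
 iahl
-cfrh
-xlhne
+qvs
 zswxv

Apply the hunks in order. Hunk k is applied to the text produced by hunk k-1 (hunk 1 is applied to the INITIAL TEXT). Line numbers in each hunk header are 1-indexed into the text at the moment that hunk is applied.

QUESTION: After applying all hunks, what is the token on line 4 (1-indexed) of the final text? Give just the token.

Hunk 1: at line 6 remove [qoe,xipd,evbin] add [ogew] -> 10 lines: bndx lqda iysy auw tzr qxmw iml ogew lqum mdaa
Hunk 2: at line 4 remove [qxmw,iml] add [fomdv] -> 9 lines: bndx lqda iysy auw tzr fomdv ogew lqum mdaa
Hunk 3: at line 3 remove [auw,tzr,fomdv] add [cfrh,xlhne,hlvl] -> 9 lines: bndx lqda iysy cfrh xlhne hlvl ogew lqum mdaa
Hunk 4: at line 1 remove [lqda,iysy] add [amep,iahl] -> 9 lines: bndx amep iahl cfrh xlhne hlvl ogew lqum mdaa
Hunk 5: at line 4 remove [hlvl,ogew] add [zswxv,cayc,ysrb] -> 10 lines: bndx amep iahl cfrh xlhne zswxv cayc ysrb lqum mdaa
Hunk 6: at line 6 remove [cayc,ysrb,lqum] add [nbe] -> 8 lines: bndx amep iahl cfrh xlhne zswxv nbe mdaa
Hunk 7: at line 3 remove [cfrh,xlhne] add [qvs] -> 7 lines: bndx amep iahl qvs zswxv nbe mdaa
Final line 4: qvs

Answer: qvs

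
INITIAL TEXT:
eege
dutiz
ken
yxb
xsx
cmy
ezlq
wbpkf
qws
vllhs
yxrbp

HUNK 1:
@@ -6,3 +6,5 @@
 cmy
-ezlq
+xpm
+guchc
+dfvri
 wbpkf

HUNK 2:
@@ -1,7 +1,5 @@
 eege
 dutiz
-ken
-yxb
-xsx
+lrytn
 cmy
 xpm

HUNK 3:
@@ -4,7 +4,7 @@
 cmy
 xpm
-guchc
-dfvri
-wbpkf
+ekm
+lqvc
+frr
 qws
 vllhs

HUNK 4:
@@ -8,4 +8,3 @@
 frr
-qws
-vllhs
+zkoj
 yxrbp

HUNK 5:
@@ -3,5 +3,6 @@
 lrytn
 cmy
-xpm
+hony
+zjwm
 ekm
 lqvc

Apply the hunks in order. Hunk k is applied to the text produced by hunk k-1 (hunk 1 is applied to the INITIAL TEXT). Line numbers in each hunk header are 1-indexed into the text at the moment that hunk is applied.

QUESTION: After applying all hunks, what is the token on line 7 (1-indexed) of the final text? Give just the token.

Hunk 1: at line 6 remove [ezlq] add [xpm,guchc,dfvri] -> 13 lines: eege dutiz ken yxb xsx cmy xpm guchc dfvri wbpkf qws vllhs yxrbp
Hunk 2: at line 1 remove [ken,yxb,xsx] add [lrytn] -> 11 lines: eege dutiz lrytn cmy xpm guchc dfvri wbpkf qws vllhs yxrbp
Hunk 3: at line 4 remove [guchc,dfvri,wbpkf] add [ekm,lqvc,frr] -> 11 lines: eege dutiz lrytn cmy xpm ekm lqvc frr qws vllhs yxrbp
Hunk 4: at line 8 remove [qws,vllhs] add [zkoj] -> 10 lines: eege dutiz lrytn cmy xpm ekm lqvc frr zkoj yxrbp
Hunk 5: at line 3 remove [xpm] add [hony,zjwm] -> 11 lines: eege dutiz lrytn cmy hony zjwm ekm lqvc frr zkoj yxrbp
Final line 7: ekm

Answer: ekm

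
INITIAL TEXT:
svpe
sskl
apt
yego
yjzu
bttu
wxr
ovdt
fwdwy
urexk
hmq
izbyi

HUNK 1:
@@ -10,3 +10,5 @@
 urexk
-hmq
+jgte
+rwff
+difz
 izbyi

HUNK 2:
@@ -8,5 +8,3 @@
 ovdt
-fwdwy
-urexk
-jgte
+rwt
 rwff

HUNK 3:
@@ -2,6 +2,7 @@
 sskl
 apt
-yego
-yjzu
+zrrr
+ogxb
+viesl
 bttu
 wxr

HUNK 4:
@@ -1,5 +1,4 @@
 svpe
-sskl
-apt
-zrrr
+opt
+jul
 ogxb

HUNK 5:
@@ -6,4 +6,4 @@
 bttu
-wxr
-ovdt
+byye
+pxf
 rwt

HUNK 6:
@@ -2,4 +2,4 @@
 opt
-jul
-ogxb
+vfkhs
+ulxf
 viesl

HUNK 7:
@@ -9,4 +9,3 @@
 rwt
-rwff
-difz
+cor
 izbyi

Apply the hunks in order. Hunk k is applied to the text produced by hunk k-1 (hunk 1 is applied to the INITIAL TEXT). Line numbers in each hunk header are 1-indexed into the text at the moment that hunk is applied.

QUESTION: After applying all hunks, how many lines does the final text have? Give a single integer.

Hunk 1: at line 10 remove [hmq] add [jgte,rwff,difz] -> 14 lines: svpe sskl apt yego yjzu bttu wxr ovdt fwdwy urexk jgte rwff difz izbyi
Hunk 2: at line 8 remove [fwdwy,urexk,jgte] add [rwt] -> 12 lines: svpe sskl apt yego yjzu bttu wxr ovdt rwt rwff difz izbyi
Hunk 3: at line 2 remove [yego,yjzu] add [zrrr,ogxb,viesl] -> 13 lines: svpe sskl apt zrrr ogxb viesl bttu wxr ovdt rwt rwff difz izbyi
Hunk 4: at line 1 remove [sskl,apt,zrrr] add [opt,jul] -> 12 lines: svpe opt jul ogxb viesl bttu wxr ovdt rwt rwff difz izbyi
Hunk 5: at line 6 remove [wxr,ovdt] add [byye,pxf] -> 12 lines: svpe opt jul ogxb viesl bttu byye pxf rwt rwff difz izbyi
Hunk 6: at line 2 remove [jul,ogxb] add [vfkhs,ulxf] -> 12 lines: svpe opt vfkhs ulxf viesl bttu byye pxf rwt rwff difz izbyi
Hunk 7: at line 9 remove [rwff,difz] add [cor] -> 11 lines: svpe opt vfkhs ulxf viesl bttu byye pxf rwt cor izbyi
Final line count: 11

Answer: 11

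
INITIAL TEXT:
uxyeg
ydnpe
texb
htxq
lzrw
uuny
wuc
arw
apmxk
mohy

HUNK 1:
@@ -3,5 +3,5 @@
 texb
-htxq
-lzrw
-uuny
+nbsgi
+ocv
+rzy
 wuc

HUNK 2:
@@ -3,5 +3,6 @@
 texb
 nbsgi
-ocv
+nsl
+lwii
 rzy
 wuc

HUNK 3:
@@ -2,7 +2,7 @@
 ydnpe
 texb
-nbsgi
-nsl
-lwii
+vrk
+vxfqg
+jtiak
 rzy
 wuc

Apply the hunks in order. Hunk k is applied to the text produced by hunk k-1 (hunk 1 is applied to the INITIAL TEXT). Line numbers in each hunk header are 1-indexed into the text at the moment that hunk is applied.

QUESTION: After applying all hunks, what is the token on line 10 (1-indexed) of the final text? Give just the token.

Hunk 1: at line 3 remove [htxq,lzrw,uuny] add [nbsgi,ocv,rzy] -> 10 lines: uxyeg ydnpe texb nbsgi ocv rzy wuc arw apmxk mohy
Hunk 2: at line 3 remove [ocv] add [nsl,lwii] -> 11 lines: uxyeg ydnpe texb nbsgi nsl lwii rzy wuc arw apmxk mohy
Hunk 3: at line 2 remove [nbsgi,nsl,lwii] add [vrk,vxfqg,jtiak] -> 11 lines: uxyeg ydnpe texb vrk vxfqg jtiak rzy wuc arw apmxk mohy
Final line 10: apmxk

Answer: apmxk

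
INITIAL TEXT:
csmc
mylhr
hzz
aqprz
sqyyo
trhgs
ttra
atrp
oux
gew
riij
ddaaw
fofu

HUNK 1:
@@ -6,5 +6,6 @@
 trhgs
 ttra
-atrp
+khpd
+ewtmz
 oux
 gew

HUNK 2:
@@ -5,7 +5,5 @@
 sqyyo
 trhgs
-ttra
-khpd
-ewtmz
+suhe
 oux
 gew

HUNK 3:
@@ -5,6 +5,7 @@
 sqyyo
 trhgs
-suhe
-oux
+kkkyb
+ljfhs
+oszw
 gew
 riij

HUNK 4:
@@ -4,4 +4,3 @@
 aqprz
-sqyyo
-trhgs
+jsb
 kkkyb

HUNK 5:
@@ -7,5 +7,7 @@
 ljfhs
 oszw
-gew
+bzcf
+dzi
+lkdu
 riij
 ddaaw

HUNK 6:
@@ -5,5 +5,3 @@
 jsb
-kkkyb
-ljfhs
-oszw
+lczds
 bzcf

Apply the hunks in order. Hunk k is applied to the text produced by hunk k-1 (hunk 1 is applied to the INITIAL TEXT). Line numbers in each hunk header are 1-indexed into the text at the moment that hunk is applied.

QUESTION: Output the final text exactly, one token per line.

Hunk 1: at line 6 remove [atrp] add [khpd,ewtmz] -> 14 lines: csmc mylhr hzz aqprz sqyyo trhgs ttra khpd ewtmz oux gew riij ddaaw fofu
Hunk 2: at line 5 remove [ttra,khpd,ewtmz] add [suhe] -> 12 lines: csmc mylhr hzz aqprz sqyyo trhgs suhe oux gew riij ddaaw fofu
Hunk 3: at line 5 remove [suhe,oux] add [kkkyb,ljfhs,oszw] -> 13 lines: csmc mylhr hzz aqprz sqyyo trhgs kkkyb ljfhs oszw gew riij ddaaw fofu
Hunk 4: at line 4 remove [sqyyo,trhgs] add [jsb] -> 12 lines: csmc mylhr hzz aqprz jsb kkkyb ljfhs oszw gew riij ddaaw fofu
Hunk 5: at line 7 remove [gew] add [bzcf,dzi,lkdu] -> 14 lines: csmc mylhr hzz aqprz jsb kkkyb ljfhs oszw bzcf dzi lkdu riij ddaaw fofu
Hunk 6: at line 5 remove [kkkyb,ljfhs,oszw] add [lczds] -> 12 lines: csmc mylhr hzz aqprz jsb lczds bzcf dzi lkdu riij ddaaw fofu

Answer: csmc
mylhr
hzz
aqprz
jsb
lczds
bzcf
dzi
lkdu
riij
ddaaw
fofu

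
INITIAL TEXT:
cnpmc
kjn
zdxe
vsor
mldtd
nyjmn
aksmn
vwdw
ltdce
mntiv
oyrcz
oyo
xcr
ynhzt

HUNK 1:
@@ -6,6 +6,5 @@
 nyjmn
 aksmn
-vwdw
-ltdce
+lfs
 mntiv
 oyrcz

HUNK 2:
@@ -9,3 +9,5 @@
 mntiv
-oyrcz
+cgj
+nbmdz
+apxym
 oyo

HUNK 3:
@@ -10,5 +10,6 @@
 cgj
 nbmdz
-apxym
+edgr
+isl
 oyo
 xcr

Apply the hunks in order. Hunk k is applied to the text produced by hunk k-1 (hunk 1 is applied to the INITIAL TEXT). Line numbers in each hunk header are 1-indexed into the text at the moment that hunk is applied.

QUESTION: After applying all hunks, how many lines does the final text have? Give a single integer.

Answer: 16

Derivation:
Hunk 1: at line 6 remove [vwdw,ltdce] add [lfs] -> 13 lines: cnpmc kjn zdxe vsor mldtd nyjmn aksmn lfs mntiv oyrcz oyo xcr ynhzt
Hunk 2: at line 9 remove [oyrcz] add [cgj,nbmdz,apxym] -> 15 lines: cnpmc kjn zdxe vsor mldtd nyjmn aksmn lfs mntiv cgj nbmdz apxym oyo xcr ynhzt
Hunk 3: at line 10 remove [apxym] add [edgr,isl] -> 16 lines: cnpmc kjn zdxe vsor mldtd nyjmn aksmn lfs mntiv cgj nbmdz edgr isl oyo xcr ynhzt
Final line count: 16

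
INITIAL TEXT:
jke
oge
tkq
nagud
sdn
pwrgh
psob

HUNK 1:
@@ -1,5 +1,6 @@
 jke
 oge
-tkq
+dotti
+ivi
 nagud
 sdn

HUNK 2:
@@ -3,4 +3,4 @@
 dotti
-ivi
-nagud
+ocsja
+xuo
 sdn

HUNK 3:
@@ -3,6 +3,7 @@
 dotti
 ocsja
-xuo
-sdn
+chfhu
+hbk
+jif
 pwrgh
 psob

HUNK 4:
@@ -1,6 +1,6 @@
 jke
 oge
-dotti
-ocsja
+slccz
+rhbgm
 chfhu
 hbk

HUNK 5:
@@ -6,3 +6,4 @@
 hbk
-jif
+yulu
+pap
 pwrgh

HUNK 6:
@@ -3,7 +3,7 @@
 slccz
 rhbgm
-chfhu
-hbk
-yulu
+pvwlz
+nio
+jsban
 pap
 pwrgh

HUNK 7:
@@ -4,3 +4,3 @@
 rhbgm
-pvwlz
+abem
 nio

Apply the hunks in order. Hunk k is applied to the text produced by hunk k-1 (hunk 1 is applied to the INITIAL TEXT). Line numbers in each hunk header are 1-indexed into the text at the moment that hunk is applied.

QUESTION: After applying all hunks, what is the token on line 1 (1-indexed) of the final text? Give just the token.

Hunk 1: at line 1 remove [tkq] add [dotti,ivi] -> 8 lines: jke oge dotti ivi nagud sdn pwrgh psob
Hunk 2: at line 3 remove [ivi,nagud] add [ocsja,xuo] -> 8 lines: jke oge dotti ocsja xuo sdn pwrgh psob
Hunk 3: at line 3 remove [xuo,sdn] add [chfhu,hbk,jif] -> 9 lines: jke oge dotti ocsja chfhu hbk jif pwrgh psob
Hunk 4: at line 1 remove [dotti,ocsja] add [slccz,rhbgm] -> 9 lines: jke oge slccz rhbgm chfhu hbk jif pwrgh psob
Hunk 5: at line 6 remove [jif] add [yulu,pap] -> 10 lines: jke oge slccz rhbgm chfhu hbk yulu pap pwrgh psob
Hunk 6: at line 3 remove [chfhu,hbk,yulu] add [pvwlz,nio,jsban] -> 10 lines: jke oge slccz rhbgm pvwlz nio jsban pap pwrgh psob
Hunk 7: at line 4 remove [pvwlz] add [abem] -> 10 lines: jke oge slccz rhbgm abem nio jsban pap pwrgh psob
Final line 1: jke

Answer: jke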